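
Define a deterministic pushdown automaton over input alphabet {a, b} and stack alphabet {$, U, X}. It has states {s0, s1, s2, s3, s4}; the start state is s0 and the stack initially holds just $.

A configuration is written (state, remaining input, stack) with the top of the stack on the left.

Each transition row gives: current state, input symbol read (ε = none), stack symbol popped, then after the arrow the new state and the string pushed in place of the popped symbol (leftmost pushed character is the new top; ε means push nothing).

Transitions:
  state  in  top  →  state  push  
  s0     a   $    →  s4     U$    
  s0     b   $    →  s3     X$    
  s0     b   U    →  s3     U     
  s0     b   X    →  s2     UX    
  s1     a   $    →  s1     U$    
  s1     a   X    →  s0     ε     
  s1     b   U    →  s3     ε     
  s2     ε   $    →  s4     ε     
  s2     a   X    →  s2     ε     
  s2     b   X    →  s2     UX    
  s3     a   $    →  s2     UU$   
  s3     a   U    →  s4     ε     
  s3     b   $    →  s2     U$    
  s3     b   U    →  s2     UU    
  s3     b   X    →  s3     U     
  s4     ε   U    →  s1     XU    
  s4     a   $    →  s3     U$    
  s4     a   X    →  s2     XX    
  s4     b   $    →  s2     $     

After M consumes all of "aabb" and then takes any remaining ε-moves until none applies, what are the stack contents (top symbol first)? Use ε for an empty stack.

(s0, aabb, $)
  read a, top $: go to s4, push U$ → (s4, abb, U$)
  ε-move, top U: go to s1, push XU → (s1, abb, XU$)
  read a, top X: go to s0, push ε → (s0, bb, U$)
  read b, top U: go to s3, push U → (s3, b, U$)
  read b, top U: go to s2, push UU → (s2, ε, UU$)
All input consumed in state s2 with stack UU$.

UU$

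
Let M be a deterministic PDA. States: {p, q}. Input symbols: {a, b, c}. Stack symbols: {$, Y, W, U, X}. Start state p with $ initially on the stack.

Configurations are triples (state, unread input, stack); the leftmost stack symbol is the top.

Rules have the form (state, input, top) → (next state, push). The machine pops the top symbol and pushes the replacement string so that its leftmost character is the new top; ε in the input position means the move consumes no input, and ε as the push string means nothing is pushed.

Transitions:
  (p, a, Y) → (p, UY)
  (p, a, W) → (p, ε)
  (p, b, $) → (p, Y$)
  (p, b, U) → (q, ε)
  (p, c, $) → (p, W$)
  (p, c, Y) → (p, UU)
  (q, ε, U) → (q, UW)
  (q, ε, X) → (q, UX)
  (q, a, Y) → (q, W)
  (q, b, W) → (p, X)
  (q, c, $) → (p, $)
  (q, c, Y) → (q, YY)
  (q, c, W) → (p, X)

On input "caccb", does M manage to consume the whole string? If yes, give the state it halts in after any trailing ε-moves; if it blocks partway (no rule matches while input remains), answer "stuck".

stuck

(p, caccb, $)
  read c, top $: go to p, push W$ → (p, accb, W$)
  read a, top W: go to p, push ε → (p, ccb, $)
  read c, top $: go to p, push W$ → (p, cb, W$)
No transition for (p, c, top W); M blocks with input cb remaining.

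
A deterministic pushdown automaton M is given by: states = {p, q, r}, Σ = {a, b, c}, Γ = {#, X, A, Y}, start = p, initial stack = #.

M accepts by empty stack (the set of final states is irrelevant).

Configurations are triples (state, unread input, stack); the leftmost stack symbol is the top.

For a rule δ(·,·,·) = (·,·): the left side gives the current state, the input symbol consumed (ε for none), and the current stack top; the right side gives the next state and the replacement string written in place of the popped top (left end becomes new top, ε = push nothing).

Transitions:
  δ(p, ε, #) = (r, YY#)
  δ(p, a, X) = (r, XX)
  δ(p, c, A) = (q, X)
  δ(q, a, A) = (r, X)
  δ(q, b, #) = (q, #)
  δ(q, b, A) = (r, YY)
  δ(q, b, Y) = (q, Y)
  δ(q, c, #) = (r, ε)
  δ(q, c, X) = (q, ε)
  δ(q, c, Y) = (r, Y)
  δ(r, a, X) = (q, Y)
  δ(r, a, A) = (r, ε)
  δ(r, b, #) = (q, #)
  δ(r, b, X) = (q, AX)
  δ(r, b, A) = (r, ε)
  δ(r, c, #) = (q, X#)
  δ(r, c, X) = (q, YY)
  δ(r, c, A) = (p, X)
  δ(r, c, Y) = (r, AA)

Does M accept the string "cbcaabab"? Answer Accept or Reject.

(p, cbcaabab, #)
  ε-move, top #: go to r, push YY# → (r, cbcaabab, YY#)
  read c, top Y: go to r, push AA → (r, bcaabab, AAY#)
  read b, top A: go to r, push ε → (r, caabab, AY#)
  read c, top A: go to p, push X → (p, aabab, XY#)
  read a, top X: go to r, push XX → (r, abab, XXY#)
  read a, top X: go to q, push Y → (q, bab, YXY#)
  read b, top Y: go to q, push Y → (q, ab, YXY#)
No transition applies at (q, ab, YXY#); input not fully consumed.

Reject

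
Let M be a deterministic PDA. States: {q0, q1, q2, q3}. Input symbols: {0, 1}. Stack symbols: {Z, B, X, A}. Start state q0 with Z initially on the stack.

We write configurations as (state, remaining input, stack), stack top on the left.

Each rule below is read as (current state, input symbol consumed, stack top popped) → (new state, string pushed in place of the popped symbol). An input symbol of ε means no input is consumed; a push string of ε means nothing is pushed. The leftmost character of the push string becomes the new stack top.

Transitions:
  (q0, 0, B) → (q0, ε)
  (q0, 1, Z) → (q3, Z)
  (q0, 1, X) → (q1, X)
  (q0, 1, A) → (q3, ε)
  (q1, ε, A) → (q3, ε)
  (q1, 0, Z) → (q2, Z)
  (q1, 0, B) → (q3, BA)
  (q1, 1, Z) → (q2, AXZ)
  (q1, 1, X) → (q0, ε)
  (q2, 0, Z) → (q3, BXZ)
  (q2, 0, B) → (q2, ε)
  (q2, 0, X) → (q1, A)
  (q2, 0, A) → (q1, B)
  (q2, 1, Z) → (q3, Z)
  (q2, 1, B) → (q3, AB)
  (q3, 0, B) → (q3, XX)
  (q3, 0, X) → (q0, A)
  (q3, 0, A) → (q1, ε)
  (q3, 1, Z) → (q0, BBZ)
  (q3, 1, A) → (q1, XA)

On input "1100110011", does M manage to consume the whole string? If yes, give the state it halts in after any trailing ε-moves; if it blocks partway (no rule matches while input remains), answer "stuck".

q0

(q0, 1100110011, Z) ⊢ (q3, 100110011, Z) ⊢ (q0, 00110011, BBZ) ⊢ (q0, 0110011, BZ) ⊢ (q0, 110011, Z) ⊢ (q3, 10011, Z) ⊢ (q0, 0011, BBZ) ⊢ (q0, 011, BZ) ⊢ (q0, 11, Z) ⊢ (q3, 1, Z) ⊢ (q0, ε, BBZ)
All input consumed; M is in state q0.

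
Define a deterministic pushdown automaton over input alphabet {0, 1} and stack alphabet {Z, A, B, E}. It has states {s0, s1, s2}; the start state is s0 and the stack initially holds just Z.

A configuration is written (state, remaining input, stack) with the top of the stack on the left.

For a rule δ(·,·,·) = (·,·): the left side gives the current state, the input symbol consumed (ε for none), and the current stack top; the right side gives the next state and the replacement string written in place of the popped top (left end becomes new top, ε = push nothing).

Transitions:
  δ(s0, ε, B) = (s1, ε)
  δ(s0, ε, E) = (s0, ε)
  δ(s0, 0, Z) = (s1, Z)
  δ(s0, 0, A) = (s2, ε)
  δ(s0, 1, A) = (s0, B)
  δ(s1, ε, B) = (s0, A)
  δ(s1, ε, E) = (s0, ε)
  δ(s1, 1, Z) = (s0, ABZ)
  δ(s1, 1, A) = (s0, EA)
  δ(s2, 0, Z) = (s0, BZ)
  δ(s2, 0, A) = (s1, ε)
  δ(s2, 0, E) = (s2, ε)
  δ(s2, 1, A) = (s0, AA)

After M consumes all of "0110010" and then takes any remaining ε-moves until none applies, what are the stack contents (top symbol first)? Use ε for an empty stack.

(s0, 0110010, Z)
  read 0, top Z: go to s1, push Z → (s1, 110010, Z)
  read 1, top Z: go to s0, push ABZ → (s0, 10010, ABZ)
  read 1, top A: go to s0, push B → (s0, 0010, BBZ)
  ε-move, top B: go to s1, push ε → (s1, 0010, BZ)
  ε-move, top B: go to s0, push A → (s0, 0010, AZ)
  read 0, top A: go to s2, push ε → (s2, 010, Z)
  read 0, top Z: go to s0, push BZ → (s0, 10, BZ)
  ε-move, top B: go to s1, push ε → (s1, 10, Z)
  read 1, top Z: go to s0, push ABZ → (s0, 0, ABZ)
  read 0, top A: go to s2, push ε → (s2, ε, BZ)
All input consumed in state s2 with stack BZ.

BZ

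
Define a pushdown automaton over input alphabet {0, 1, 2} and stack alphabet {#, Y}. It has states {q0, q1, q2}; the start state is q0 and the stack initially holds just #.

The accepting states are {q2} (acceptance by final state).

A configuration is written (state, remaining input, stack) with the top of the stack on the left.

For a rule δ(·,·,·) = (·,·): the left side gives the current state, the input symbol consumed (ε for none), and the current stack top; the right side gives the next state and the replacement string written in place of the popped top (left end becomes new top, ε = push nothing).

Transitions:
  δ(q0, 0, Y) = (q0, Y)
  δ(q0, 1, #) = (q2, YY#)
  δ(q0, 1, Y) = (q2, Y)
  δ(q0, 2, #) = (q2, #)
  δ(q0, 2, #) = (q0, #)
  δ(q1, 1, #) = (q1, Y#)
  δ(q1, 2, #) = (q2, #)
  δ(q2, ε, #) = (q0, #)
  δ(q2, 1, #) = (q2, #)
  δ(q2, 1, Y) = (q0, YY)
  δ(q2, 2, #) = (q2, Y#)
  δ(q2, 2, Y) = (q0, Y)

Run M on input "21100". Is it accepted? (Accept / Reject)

No computation consumes all input and reaches a final state.

Reject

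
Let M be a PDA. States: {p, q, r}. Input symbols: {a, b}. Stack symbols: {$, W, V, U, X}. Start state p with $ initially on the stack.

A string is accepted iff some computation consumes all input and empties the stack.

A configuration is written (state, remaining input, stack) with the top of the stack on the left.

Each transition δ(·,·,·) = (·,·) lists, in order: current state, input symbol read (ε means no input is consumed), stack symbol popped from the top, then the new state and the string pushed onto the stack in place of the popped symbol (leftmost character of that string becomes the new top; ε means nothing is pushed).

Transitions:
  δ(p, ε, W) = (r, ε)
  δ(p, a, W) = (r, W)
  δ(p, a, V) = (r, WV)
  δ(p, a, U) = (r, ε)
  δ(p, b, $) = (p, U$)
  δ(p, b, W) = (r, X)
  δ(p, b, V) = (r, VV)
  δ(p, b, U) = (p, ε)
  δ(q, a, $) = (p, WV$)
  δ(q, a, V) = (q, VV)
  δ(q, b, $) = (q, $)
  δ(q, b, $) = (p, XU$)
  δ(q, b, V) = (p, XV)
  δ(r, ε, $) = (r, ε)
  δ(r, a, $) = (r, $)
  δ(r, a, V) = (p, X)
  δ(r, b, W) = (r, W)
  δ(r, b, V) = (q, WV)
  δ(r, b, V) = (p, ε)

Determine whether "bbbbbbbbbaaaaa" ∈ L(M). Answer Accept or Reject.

One accepting computation: (p, bbbbbbbbbaaaaa, $) ⊢ (p, bbbbbbbbaaaaa, U$) ⊢ (p, bbbbbbbaaaaa, $) ⊢ (p, bbbbbbaaaaa, U$) ⊢ (p, bbbbbaaaaa, $) ⊢ (p, bbbbaaaaa, U$) ⊢ (p, bbbaaaaa, $) ⊢ (p, bbaaaaa, U$) ⊢ (p, baaaaa, $) ⊢ (p, aaaaa, U$) ⊢ (r, aaaa, $) ⊢ (r, aaa, $) ⊢ (r, aa, $) ⊢ (r, a, $) ⊢ (r, ε, $) ⊢ (r, ε, ε)
All input consumed and the stack is empty.

Accept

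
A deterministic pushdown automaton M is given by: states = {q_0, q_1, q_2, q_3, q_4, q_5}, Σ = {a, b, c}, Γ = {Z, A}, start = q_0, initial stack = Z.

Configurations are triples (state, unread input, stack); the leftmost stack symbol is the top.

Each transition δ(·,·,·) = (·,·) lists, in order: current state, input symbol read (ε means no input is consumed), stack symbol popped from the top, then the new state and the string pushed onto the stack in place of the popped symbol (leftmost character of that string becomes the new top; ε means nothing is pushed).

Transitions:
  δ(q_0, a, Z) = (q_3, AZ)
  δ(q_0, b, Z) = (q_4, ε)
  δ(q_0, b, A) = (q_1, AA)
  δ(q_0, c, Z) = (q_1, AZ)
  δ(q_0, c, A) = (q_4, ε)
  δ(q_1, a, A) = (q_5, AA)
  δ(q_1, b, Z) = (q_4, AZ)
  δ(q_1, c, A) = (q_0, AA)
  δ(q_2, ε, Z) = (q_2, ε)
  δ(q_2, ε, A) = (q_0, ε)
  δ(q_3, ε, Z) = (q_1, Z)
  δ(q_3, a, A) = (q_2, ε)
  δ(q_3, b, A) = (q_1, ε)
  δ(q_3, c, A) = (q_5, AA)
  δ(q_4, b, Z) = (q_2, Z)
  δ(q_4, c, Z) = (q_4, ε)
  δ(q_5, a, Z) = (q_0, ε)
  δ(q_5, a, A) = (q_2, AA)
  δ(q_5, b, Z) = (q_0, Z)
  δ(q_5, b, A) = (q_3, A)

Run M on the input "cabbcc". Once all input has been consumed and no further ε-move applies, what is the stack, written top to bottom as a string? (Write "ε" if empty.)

(q_0, cabbcc, Z)
  read c, top Z: go to q_1, push AZ → (q_1, abbcc, AZ)
  read a, top A: go to q_5, push AA → (q_5, bbcc, AAZ)
  read b, top A: go to q_3, push A → (q_3, bcc, AAZ)
  read b, top A: go to q_1, push ε → (q_1, cc, AZ)
  read c, top A: go to q_0, push AA → (q_0, c, AAZ)
  read c, top A: go to q_4, push ε → (q_4, ε, AZ)
All input consumed in state q_4 with stack AZ.

AZ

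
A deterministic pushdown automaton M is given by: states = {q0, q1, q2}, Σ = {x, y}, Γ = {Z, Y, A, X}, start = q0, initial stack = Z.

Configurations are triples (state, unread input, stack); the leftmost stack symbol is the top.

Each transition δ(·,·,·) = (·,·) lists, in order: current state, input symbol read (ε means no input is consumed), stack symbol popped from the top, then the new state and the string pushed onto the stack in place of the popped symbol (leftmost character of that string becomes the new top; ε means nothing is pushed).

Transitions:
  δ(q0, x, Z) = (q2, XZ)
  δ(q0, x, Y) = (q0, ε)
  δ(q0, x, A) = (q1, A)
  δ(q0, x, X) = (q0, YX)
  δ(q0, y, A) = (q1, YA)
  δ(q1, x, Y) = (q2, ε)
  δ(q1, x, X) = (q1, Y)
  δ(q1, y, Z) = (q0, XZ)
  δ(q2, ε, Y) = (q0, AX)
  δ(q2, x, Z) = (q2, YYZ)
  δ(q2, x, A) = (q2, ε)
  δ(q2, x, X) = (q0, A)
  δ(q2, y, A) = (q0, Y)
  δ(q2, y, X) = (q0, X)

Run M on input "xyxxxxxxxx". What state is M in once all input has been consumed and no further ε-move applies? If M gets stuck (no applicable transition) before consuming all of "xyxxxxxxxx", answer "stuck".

(q0, xyxxxxxxxx, Z)
  read x, top Z: go to q2, push XZ → (q2, yxxxxxxxx, XZ)
  read y, top X: go to q0, push X → (q0, xxxxxxxx, XZ)
  read x, top X: go to q0, push YX → (q0, xxxxxxx, YXZ)
  read x, top Y: go to q0, push ε → (q0, xxxxxx, XZ)
  read x, top X: go to q0, push YX → (q0, xxxxx, YXZ)
  read x, top Y: go to q0, push ε → (q0, xxxx, XZ)
  read x, top X: go to q0, push YX → (q0, xxx, YXZ)
  read x, top Y: go to q0, push ε → (q0, xx, XZ)
  read x, top X: go to q0, push YX → (q0, x, YXZ)
  read x, top Y: go to q0, push ε → (q0, ε, XZ)
All input consumed; M is in state q0.

q0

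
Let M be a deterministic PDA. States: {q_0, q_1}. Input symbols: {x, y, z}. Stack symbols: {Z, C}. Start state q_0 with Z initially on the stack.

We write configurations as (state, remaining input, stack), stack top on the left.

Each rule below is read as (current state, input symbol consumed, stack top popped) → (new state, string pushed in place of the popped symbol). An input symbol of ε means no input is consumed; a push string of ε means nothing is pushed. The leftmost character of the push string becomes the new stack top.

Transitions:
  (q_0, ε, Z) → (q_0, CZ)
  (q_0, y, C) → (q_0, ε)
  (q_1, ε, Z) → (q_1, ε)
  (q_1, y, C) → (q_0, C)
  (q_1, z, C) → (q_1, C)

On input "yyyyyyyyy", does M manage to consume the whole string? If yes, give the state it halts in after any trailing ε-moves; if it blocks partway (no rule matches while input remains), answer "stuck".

q_0

(q_0, yyyyyyyyy, Z)
  ε-move, top Z: go to q_0, push CZ → (q_0, yyyyyyyyy, CZ)
  read y, top C: go to q_0, push ε → (q_0, yyyyyyyy, Z)
  ε-move, top Z: go to q_0, push CZ → (q_0, yyyyyyyy, CZ)
  read y, top C: go to q_0, push ε → (q_0, yyyyyyy, Z)
  ε-move, top Z: go to q_0, push CZ → (q_0, yyyyyyy, CZ)
  read y, top C: go to q_0, push ε → (q_0, yyyyyy, Z)
  ε-move, top Z: go to q_0, push CZ → (q_0, yyyyyy, CZ)
  read y, top C: go to q_0, push ε → (q_0, yyyyy, Z)
  ε-move, top Z: go to q_0, push CZ → (q_0, yyyyy, CZ)
  read y, top C: go to q_0, push ε → (q_0, yyyy, Z)
  ε-move, top Z: go to q_0, push CZ → (q_0, yyyy, CZ)
  read y, top C: go to q_0, push ε → (q_0, yyy, Z)
  ε-move, top Z: go to q_0, push CZ → (q_0, yyy, CZ)
  read y, top C: go to q_0, push ε → (q_0, yy, Z)
  ε-move, top Z: go to q_0, push CZ → (q_0, yy, CZ)
  read y, top C: go to q_0, push ε → (q_0, y, Z)
  ε-move, top Z: go to q_0, push CZ → (q_0, y, CZ)
  read y, top C: go to q_0, push ε → (q_0, ε, Z)
  ε-move, top Z: go to q_0, push CZ → (q_0, ε, CZ)
All input consumed; M is in state q_0.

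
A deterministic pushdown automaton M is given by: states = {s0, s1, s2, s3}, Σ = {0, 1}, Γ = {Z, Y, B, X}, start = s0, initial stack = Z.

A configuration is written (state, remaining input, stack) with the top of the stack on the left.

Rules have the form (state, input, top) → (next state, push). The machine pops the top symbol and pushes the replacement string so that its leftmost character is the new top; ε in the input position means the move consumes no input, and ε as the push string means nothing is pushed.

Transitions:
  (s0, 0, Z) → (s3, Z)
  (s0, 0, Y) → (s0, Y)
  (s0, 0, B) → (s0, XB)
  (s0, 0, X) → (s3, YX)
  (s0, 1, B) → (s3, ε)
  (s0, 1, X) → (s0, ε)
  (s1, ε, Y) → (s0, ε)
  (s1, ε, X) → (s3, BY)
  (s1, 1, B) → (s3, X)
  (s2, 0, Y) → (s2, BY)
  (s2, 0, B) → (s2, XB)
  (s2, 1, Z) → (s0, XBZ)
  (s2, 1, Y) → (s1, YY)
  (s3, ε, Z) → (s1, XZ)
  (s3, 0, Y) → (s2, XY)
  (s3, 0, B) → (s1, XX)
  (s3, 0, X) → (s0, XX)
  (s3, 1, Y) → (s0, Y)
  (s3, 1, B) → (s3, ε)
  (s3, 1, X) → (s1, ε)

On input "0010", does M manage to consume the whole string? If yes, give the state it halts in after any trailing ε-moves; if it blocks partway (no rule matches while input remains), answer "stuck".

s2

(s0, 0010, Z)
  read 0, top Z: go to s3, push Z → (s3, 010, Z)
  ε-move, top Z: go to s1, push XZ → (s1, 010, XZ)
  ε-move, top X: go to s3, push BY → (s3, 010, BYZ)
  read 0, top B: go to s1, push XX → (s1, 10, XXYZ)
  ε-move, top X: go to s3, push BY → (s3, 10, BYXYZ)
  read 1, top B: go to s3, push ε → (s3, 0, YXYZ)
  read 0, top Y: go to s2, push XY → (s2, ε, XYXYZ)
All input consumed; M is in state s2.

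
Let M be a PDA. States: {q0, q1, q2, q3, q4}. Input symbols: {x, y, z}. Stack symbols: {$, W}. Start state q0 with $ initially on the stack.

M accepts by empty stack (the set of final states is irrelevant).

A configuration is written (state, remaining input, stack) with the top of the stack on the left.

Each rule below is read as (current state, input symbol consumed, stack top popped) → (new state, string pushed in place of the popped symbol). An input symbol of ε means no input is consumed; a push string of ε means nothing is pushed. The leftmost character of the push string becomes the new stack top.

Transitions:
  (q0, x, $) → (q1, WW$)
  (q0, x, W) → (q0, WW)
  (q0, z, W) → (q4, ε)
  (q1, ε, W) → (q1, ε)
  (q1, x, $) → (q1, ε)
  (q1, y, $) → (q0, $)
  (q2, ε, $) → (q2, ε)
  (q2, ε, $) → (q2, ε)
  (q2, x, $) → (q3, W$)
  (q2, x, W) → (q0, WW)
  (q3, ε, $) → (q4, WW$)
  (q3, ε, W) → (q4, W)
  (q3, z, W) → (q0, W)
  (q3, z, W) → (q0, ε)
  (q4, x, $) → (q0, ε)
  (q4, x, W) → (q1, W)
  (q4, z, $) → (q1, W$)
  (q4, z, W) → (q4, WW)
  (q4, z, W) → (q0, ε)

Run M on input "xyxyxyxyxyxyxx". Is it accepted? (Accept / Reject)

One accepting computation: (q0, xyxyxyxyxyxyxx, $) ⊢ (q1, yxyxyxyxyxyxx, WW$) ⊢ (q1, yxyxyxyxyxyxx, W$) ⊢ (q1, yxyxyxyxyxyxx, $) ⊢ (q0, xyxyxyxyxyxx, $) ⊢ (q1, yxyxyxyxyxx, WW$) ⊢ (q1, yxyxyxyxyxx, W$) ⊢ (q1, yxyxyxyxyxx, $) ⊢ (q0, xyxyxyxyxx, $) ⊢ (q1, yxyxyxyxx, WW$) ⊢ (q1, yxyxyxyxx, W$) ⊢ (q1, yxyxyxyxx, $) ⊢ (q0, xyxyxyxx, $) ⊢ (q1, yxyxyxx, WW$) ⊢ (q1, yxyxyxx, W$) ⊢ (q1, yxyxyxx, $) ⊢ (q0, xyxyxx, $) ⊢ (q1, yxyxx, WW$) ⊢ (q1, yxyxx, W$) ⊢ (q1, yxyxx, $) ⊢ (q0, xyxx, $) ⊢ (q1, yxx, WW$) ⊢ (q1, yxx, W$) ⊢ (q1, yxx, $) ⊢ (q0, xx, $) ⊢ (q1, x, WW$) ⊢ (q1, x, W$) ⊢ (q1, x, $) ⊢ (q1, ε, ε)
All input consumed and the stack is empty.

Accept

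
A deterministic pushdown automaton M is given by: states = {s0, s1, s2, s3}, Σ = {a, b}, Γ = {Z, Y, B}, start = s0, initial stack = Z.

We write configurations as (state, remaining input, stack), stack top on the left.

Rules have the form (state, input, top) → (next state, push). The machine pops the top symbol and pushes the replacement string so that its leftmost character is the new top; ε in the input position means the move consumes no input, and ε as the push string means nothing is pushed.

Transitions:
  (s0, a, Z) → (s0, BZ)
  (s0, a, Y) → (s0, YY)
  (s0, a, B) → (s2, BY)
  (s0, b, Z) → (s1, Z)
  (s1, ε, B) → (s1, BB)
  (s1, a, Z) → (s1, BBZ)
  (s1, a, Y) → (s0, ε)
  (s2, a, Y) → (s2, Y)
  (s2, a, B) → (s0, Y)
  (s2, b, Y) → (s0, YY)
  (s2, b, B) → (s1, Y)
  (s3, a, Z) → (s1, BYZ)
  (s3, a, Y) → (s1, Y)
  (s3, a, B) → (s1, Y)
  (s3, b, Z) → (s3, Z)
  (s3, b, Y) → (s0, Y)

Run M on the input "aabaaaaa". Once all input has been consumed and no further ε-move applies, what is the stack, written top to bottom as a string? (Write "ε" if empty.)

YYYYYZ

(s0, aabaaaaa, Z) ⊢ (s0, abaaaaa, BZ) ⊢ (s2, baaaaa, BYZ) ⊢ (s1, aaaaa, YYZ) ⊢ (s0, aaaa, YZ) ⊢ (s0, aaa, YYZ) ⊢ (s0, aa, YYYZ) ⊢ (s0, a, YYYYZ) ⊢ (s0, ε, YYYYYZ)
All input consumed in state s0 with stack YYYYYZ.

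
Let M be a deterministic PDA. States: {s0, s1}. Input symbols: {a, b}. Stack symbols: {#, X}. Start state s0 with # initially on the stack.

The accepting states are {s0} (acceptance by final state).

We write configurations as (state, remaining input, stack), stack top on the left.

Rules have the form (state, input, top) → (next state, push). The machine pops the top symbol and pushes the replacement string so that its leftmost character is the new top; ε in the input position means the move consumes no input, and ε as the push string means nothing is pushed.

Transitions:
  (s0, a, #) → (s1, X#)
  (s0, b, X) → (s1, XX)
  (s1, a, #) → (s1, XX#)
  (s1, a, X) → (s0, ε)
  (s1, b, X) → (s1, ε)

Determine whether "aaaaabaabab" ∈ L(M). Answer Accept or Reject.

Reject

(s0, aaaaabaabab, #) ⊢ (s1, aaaabaabab, X#) ⊢ (s0, aaabaabab, #) ⊢ (s1, aabaabab, X#) ⊢ (s0, abaabab, #) ⊢ (s1, baabab, X#) ⊢ (s1, aabab, #) ⊢ (s1, abab, XX#) ⊢ (s0, bab, X#) ⊢ (s1, ab, XX#) ⊢ (s0, b, X#) ⊢ (s1, ε, XX#)
All input consumed; state s1 ∉ F and no further ε-move applies.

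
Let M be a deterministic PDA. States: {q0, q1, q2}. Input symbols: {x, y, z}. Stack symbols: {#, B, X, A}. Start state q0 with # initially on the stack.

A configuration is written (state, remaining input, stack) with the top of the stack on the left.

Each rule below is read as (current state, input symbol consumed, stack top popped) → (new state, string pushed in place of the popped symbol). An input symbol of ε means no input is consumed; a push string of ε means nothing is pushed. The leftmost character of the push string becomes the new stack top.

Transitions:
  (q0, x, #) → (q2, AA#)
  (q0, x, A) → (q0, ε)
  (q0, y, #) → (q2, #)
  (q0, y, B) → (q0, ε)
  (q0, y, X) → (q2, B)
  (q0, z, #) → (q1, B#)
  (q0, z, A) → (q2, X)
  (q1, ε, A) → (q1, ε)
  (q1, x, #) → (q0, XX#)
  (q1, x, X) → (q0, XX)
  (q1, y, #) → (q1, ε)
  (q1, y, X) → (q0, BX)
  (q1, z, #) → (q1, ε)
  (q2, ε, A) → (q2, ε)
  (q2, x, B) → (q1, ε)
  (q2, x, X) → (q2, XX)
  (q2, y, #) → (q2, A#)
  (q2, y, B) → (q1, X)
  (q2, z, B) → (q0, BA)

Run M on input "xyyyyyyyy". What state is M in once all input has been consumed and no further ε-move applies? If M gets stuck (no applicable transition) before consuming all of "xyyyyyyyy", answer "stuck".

q2

(q0, xyyyyyyyy, #) ⊢ (q2, yyyyyyyy, AA#) ⊢ (q2, yyyyyyyy, A#) ⊢ (q2, yyyyyyyy, #) ⊢ (q2, yyyyyyy, A#) ⊢ (q2, yyyyyyy, #) ⊢ (q2, yyyyyy, A#) ⊢ (q2, yyyyyy, #) ⊢ (q2, yyyyy, A#) ⊢ (q2, yyyyy, #) ⊢ (q2, yyyy, A#) ⊢ (q2, yyyy, #) ⊢ (q2, yyy, A#) ⊢ (q2, yyy, #) ⊢ (q2, yy, A#) ⊢ (q2, yy, #) ⊢ (q2, y, A#) ⊢ (q2, y, #) ⊢ (q2, ε, A#) ⊢ (q2, ε, #)
All input consumed; M is in state q2.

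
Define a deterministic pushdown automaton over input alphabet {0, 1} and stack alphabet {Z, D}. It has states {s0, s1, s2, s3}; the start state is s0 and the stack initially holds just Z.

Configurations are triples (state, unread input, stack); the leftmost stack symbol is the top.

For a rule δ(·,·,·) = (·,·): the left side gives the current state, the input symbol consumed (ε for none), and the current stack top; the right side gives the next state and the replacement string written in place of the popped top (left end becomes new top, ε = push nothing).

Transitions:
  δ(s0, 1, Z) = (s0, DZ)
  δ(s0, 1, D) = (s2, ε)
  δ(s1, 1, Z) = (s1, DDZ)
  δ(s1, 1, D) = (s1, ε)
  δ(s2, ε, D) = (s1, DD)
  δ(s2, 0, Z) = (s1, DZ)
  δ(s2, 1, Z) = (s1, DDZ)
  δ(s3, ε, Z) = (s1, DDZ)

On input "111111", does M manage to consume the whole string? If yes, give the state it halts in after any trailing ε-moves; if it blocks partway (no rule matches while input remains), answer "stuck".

s1

(s0, 111111, Z) ⊢ (s0, 11111, DZ) ⊢ (s2, 1111, Z) ⊢ (s1, 111, DDZ) ⊢ (s1, 11, DZ) ⊢ (s1, 1, Z) ⊢ (s1, ε, DDZ)
All input consumed; M is in state s1.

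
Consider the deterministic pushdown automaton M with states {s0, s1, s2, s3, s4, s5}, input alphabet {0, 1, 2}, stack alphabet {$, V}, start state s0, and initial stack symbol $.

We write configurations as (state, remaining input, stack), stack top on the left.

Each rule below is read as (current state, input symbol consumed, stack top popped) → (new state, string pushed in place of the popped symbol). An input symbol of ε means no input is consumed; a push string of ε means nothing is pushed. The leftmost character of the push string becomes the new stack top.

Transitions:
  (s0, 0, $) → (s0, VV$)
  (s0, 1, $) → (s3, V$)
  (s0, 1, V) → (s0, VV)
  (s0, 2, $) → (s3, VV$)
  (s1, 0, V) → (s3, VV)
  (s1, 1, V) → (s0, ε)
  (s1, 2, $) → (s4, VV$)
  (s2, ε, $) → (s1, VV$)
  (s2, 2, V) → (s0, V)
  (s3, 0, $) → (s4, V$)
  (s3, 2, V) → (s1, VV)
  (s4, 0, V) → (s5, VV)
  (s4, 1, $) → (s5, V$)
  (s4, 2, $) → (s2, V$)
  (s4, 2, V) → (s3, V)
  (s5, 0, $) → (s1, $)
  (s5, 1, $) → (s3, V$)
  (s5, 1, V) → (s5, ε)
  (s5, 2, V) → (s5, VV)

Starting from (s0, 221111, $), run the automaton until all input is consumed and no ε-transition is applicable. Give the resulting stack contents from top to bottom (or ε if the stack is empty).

VVVVV$

(s0, 221111, $)
  read 2, top $: go to s3, push VV$ → (s3, 21111, VV$)
  read 2, top V: go to s1, push VV → (s1, 1111, VVV$)
  read 1, top V: go to s0, push ε → (s0, 111, VV$)
  read 1, top V: go to s0, push VV → (s0, 11, VVV$)
  read 1, top V: go to s0, push VV → (s0, 1, VVVV$)
  read 1, top V: go to s0, push VV → (s0, ε, VVVVV$)
All input consumed in state s0 with stack VVVVV$.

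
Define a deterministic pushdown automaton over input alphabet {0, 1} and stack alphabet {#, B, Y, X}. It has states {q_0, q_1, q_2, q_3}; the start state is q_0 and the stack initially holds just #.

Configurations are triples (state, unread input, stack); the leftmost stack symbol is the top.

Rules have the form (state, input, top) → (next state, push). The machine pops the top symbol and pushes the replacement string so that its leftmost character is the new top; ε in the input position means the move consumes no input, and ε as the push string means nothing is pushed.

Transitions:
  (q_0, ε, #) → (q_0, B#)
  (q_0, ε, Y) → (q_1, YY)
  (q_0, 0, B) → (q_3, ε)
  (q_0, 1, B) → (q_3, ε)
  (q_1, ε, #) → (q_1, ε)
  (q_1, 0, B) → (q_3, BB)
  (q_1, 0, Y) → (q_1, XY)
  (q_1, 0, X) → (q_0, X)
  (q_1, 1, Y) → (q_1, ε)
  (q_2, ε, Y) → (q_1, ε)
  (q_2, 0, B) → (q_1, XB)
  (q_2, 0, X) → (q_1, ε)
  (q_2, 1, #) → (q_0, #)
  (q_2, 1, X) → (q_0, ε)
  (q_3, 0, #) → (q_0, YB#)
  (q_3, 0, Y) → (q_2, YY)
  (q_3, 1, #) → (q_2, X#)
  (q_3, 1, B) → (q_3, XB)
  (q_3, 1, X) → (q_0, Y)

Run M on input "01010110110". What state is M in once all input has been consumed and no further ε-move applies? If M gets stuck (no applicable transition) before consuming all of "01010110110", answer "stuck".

(q_0, 01010110110, #)
  ε-move, top #: go to q_0, push B# → (q_0, 01010110110, B#)
  read 0, top B: go to q_3, push ε → (q_3, 1010110110, #)
  read 1, top #: go to q_2, push X# → (q_2, 010110110, X#)
  read 0, top X: go to q_1, push ε → (q_1, 10110110, #)
  ε-move, top #: go to q_1, push ε → (q_1, 10110110, ε)
No transition for (q_1, 1, top ε); M blocks with input 10110110 remaining.

stuck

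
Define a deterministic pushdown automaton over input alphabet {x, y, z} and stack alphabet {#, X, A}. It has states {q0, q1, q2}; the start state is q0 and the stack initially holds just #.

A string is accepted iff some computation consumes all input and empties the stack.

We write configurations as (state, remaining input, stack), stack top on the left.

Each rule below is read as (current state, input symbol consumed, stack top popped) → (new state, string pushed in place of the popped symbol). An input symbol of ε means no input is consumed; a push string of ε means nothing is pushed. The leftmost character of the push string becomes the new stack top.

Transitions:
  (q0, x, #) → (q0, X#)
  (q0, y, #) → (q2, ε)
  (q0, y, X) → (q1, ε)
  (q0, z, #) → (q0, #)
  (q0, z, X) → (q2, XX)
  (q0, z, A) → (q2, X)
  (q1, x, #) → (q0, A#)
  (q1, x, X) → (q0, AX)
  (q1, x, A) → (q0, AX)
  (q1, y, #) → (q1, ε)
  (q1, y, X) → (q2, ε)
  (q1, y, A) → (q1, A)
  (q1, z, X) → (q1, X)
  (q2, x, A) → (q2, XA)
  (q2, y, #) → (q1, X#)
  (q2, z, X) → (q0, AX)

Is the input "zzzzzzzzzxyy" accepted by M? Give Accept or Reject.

Accept

(q0, zzzzzzzzzxyy, #)
  read z, top #: go to q0, push # → (q0, zzzzzzzzxyy, #)
  read z, top #: go to q0, push # → (q0, zzzzzzzxyy, #)
  read z, top #: go to q0, push # → (q0, zzzzzzxyy, #)
  read z, top #: go to q0, push # → (q0, zzzzzxyy, #)
  read z, top #: go to q0, push # → (q0, zzzzxyy, #)
  read z, top #: go to q0, push # → (q0, zzzxyy, #)
  read z, top #: go to q0, push # → (q0, zzxyy, #)
  read z, top #: go to q0, push # → (q0, zxyy, #)
  read z, top #: go to q0, push # → (q0, xyy, #)
  read x, top #: go to q0, push X# → (q0, yy, X#)
  read y, top X: go to q1, push ε → (q1, y, #)
  read y, top #: go to q1, push ε → (q1, ε, ε)
All input consumed and the stack is empty.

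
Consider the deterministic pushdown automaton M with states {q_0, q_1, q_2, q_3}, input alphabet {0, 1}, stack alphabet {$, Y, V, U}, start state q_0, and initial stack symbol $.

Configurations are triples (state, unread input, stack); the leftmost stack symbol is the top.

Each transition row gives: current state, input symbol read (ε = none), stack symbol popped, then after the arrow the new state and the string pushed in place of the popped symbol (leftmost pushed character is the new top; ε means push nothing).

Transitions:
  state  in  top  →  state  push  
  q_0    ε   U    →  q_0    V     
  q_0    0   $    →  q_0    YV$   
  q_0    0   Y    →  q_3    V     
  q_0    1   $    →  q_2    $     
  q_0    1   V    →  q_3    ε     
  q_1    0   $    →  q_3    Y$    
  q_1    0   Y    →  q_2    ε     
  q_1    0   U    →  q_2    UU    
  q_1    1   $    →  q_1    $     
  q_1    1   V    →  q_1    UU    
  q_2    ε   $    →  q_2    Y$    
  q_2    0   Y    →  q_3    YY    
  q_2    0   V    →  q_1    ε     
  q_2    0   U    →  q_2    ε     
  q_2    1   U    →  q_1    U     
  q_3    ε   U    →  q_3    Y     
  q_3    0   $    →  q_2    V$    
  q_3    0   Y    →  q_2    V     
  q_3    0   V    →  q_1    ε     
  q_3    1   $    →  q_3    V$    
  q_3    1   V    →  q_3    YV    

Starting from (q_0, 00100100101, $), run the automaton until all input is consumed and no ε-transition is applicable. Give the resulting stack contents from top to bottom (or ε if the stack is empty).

UUUV$

(q_0, 00100100101, $)
  read 0, top $: go to q_0, push YV$ → (q_0, 0100100101, YV$)
  read 0, top Y: go to q_3, push V → (q_3, 100100101, VV$)
  read 1, top V: go to q_3, push YV → (q_3, 00100101, YVV$)
  read 0, top Y: go to q_2, push V → (q_2, 0100101, VVV$)
  read 0, top V: go to q_1, push ε → (q_1, 100101, VV$)
  read 1, top V: go to q_1, push UU → (q_1, 00101, UUV$)
  read 0, top U: go to q_2, push UU → (q_2, 0101, UUUV$)
  read 0, top U: go to q_2, push ε → (q_2, 101, UUV$)
  read 1, top U: go to q_1, push U → (q_1, 01, UUV$)
  read 0, top U: go to q_2, push UU → (q_2, 1, UUUV$)
  read 1, top U: go to q_1, push U → (q_1, ε, UUUV$)
All input consumed in state q_1 with stack UUUV$.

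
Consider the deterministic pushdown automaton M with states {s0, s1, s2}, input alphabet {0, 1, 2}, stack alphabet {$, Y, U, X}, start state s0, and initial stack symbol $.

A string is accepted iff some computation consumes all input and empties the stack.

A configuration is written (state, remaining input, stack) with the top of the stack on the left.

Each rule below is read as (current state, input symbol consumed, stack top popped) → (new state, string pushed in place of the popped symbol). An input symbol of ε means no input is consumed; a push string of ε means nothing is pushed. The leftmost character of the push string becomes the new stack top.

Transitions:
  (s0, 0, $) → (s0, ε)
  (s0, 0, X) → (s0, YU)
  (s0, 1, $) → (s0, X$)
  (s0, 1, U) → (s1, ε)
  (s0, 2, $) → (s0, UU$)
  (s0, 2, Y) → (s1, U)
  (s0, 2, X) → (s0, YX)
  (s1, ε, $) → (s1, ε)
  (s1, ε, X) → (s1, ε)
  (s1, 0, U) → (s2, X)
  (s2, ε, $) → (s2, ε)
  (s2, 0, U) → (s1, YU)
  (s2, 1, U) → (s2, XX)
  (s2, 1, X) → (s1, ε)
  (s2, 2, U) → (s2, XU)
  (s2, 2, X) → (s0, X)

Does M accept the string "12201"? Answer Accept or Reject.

(s0, 12201, $) ⊢ (s0, 2201, X$) ⊢ (s0, 201, YX$) ⊢ (s1, 01, UX$) ⊢ (s2, 1, XX$) ⊢ (s1, ε, X$) ⊢ (s1, ε, $) ⊢ (s1, ε, ε)
All input consumed and the stack is empty.

Accept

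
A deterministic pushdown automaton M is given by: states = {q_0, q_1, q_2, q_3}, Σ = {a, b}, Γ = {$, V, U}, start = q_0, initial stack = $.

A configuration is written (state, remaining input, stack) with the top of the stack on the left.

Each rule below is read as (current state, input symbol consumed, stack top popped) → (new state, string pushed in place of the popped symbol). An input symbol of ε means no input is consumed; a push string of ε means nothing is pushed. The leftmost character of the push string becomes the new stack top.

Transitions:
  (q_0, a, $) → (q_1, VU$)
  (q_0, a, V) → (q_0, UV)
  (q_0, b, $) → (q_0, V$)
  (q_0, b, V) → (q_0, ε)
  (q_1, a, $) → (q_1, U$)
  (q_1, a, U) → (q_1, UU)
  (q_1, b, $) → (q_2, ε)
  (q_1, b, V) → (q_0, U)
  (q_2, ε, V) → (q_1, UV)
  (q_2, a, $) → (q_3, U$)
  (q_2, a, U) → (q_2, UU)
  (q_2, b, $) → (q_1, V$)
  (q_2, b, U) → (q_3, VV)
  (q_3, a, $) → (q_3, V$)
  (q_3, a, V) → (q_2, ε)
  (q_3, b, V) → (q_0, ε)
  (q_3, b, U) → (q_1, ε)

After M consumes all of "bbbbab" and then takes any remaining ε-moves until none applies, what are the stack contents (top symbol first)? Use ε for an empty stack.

(q_0, bbbbab, $)
  read b, top $: go to q_0, push V$ → (q_0, bbbab, V$)
  read b, top V: go to q_0, push ε → (q_0, bbab, $)
  read b, top $: go to q_0, push V$ → (q_0, bab, V$)
  read b, top V: go to q_0, push ε → (q_0, ab, $)
  read a, top $: go to q_1, push VU$ → (q_1, b, VU$)
  read b, top V: go to q_0, push U → (q_0, ε, UU$)
All input consumed in state q_0 with stack UU$.

UU$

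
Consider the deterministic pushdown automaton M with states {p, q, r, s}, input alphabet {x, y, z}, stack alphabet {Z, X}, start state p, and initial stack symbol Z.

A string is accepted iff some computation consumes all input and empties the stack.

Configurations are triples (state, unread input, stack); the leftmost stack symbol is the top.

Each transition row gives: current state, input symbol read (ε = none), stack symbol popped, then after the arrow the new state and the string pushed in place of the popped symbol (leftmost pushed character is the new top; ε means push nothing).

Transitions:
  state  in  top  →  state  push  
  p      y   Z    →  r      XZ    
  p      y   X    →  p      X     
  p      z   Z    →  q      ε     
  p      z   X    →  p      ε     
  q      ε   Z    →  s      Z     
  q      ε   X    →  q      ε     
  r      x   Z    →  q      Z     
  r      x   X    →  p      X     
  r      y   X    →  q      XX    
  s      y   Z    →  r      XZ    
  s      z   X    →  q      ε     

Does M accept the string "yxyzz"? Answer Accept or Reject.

Accept

(p, yxyzz, Z) ⊢ (r, xyzz, XZ) ⊢ (p, yzz, XZ) ⊢ (p, zz, XZ) ⊢ (p, z, Z) ⊢ (q, ε, ε)
All input consumed and the stack is empty.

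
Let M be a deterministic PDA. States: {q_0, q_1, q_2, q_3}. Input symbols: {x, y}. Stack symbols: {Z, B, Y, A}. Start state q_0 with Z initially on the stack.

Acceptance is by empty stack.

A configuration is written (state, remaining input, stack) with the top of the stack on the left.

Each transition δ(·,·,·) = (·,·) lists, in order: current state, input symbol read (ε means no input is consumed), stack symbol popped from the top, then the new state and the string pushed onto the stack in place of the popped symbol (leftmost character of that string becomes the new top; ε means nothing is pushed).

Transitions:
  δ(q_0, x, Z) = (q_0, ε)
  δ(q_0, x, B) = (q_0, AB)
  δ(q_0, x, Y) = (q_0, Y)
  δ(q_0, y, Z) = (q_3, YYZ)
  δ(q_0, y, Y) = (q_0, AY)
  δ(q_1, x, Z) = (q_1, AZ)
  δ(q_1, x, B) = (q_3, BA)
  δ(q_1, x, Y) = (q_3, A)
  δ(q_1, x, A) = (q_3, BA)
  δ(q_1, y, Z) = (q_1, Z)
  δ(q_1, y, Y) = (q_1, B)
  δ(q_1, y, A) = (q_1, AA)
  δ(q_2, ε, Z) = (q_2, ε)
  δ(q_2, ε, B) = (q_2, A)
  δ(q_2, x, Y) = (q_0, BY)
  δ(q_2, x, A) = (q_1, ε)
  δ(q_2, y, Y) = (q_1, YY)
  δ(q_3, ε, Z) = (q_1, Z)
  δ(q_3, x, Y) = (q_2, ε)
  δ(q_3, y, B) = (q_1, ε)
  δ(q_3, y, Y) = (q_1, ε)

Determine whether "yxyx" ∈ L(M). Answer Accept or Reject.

(q_0, yxyx, Z) ⊢ (q_3, xyx, YYZ) ⊢ (q_2, yx, YZ) ⊢ (q_1, x, YYZ) ⊢ (q_3, ε, AYZ)
All input consumed; stack is AYZ, not empty, and no further ε-move applies.

Reject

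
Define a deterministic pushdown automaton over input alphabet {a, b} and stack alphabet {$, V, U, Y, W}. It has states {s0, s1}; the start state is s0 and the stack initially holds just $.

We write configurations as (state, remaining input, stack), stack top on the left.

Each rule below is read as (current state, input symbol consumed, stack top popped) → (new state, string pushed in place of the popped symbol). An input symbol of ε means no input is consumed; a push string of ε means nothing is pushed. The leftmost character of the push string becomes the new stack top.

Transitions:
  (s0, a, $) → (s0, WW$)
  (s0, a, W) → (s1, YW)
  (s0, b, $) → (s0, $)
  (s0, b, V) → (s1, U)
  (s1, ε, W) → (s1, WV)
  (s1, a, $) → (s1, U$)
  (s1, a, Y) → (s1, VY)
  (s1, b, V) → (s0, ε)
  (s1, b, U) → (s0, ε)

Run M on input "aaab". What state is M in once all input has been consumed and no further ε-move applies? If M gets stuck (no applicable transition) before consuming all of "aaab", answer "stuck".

(s0, aaab, $)
  read a, top $: go to s0, push WW$ → (s0, aab, WW$)
  read a, top W: go to s1, push YW → (s1, ab, YWW$)
  read a, top Y: go to s1, push VY → (s1, b, VYWW$)
  read b, top V: go to s0, push ε → (s0, ε, YWW$)
All input consumed; M is in state s0.

s0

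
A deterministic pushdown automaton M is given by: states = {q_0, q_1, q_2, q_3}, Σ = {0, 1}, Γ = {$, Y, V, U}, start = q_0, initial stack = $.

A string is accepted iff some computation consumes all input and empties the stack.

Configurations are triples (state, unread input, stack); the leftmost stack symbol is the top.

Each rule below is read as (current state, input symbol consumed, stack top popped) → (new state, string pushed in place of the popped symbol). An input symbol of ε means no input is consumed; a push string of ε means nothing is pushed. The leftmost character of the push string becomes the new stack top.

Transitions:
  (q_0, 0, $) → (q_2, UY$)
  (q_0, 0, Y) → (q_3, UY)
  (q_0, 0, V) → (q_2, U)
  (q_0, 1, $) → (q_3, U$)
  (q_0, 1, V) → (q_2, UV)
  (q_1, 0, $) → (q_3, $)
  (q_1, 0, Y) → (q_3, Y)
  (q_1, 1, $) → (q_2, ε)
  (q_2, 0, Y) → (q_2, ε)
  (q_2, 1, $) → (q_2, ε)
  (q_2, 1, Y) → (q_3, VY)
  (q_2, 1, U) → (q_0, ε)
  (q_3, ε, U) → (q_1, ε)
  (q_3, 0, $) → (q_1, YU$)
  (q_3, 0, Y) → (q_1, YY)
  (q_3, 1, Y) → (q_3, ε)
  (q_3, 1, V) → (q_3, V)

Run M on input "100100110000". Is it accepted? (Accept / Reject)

(q_0, 100100110000, $)
  read 1, top $: go to q_3, push U$ → (q_3, 00100110000, U$)
  ε-move, top U: go to q_1, push ε → (q_1, 00100110000, $)
  read 0, top $: go to q_3, push $ → (q_3, 0100110000, $)
  read 0, top $: go to q_1, push YU$ → (q_1, 100110000, YU$)
No transition applies at (q_1, 100110000, YU$); input not fully consumed.

Reject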